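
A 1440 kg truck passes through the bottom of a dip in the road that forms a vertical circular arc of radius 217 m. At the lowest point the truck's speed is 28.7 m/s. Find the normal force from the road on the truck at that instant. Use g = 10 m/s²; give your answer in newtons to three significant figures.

At the lowest point, N points up (toward the centre) and the weight mg points down (away from the centre), so the net inward force is N − mg = mv²/r.
N = m(v²/r + g) = 1440 × ((28.7)²/217 + 10.0) = 1440 × (3.796 + 10.0) = 1440 × 13.80 = 19870 N.

19900 N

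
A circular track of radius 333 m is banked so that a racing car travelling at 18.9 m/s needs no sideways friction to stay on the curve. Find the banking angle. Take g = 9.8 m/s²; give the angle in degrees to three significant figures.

6.25°

With no friction, the horizontal component of the normal force provides the centripetal force: N sinθ = mv²/r, while N cosθ = mg vertically.
Dividing: tanθ = v²/(r g) = (18.9)²/(333 × 9.8) = 357.2/3263 = 0.1095.
θ = arctan(0.1095) = 6.247°.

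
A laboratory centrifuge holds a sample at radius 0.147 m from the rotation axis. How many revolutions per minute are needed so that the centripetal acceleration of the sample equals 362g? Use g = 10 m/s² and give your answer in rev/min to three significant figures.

Require ω²r = 362g, so ω = √(362 × 10.0/0.147) = 156.9 rad/s.
In rev/min: ω × 60/(2π) = 156.9 × 60/(2π) = 1499 rev/min.

1500 rev/min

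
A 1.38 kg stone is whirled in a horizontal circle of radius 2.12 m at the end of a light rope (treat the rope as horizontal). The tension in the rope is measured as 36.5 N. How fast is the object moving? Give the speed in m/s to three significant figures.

T = m v²/r ⇒ v = √(T r / m) = √(36.5 × 2.12 / 1.38) = √56.07 = 7.488 m/s.

7.49 m/s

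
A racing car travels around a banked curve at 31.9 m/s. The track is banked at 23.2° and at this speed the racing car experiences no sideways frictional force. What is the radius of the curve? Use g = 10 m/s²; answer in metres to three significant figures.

237 m

Frictionless banking: tanθ = v²/(rg), so r = v²/(g tanθ).
r = (31.9)²/(10.0 × tan 23.2°) = 1018/(10.0 × 0.4286) = 1018/4.286 = 237.4 m.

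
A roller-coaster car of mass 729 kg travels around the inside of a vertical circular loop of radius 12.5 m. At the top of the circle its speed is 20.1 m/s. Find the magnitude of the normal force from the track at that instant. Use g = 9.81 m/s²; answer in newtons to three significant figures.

At the top, both N and the weight mg point inward (toward the centre), so N + mg = mv²/r.
N = m(v²/r − g) = 729 × ((20.1)²/12.5 − 9.81) = 729 × (32.32 − 9.81) = 729 × 22.51 = 16410 N.

16400 N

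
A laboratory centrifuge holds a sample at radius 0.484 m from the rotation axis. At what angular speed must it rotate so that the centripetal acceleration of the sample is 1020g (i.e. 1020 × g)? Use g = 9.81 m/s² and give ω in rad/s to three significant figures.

Centripetal acceleration a_c = ω²r. Setting ω²r = 1020g:
ω = √(1020g / r) = √(1020 × 9.81 / 0.484) = √20670 = 143.8 rad/s.

144 rad/s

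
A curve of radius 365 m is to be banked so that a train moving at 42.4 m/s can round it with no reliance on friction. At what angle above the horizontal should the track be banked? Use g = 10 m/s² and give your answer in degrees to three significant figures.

For a frictionless banked turn: horizontally N sinθ = mv²/r and vertically N cosθ = mg.
Dividing: tanθ = v²/(r g) = (42.4)²/(365 × 10.0) = 1798/3650 = 0.4925.
θ = arctan(0.4925) = 26.22°.

26.2°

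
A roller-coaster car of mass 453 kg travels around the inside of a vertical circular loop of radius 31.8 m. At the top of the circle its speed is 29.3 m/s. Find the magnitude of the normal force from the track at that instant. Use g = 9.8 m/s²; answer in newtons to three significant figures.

7790 N

At the top, both N and the weight mg point inward (toward the centre), so N + mg = mv²/r.
N = m(v²/r − g) = 453 × ((29.3)²/31.8 − 9.8) = 453 × (27.00 − 9.8) = 453 × 17.20 = 7790 N.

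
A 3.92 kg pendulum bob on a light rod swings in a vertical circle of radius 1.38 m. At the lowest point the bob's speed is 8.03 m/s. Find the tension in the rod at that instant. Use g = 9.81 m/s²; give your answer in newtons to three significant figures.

222 N

At the lowest point, T points up (toward the centre) and the weight mg points down (away from the centre), so the net inward force is T − mg = mv²/r.
T = m(v²/r + g) = 3.92 × ((8.03)²/1.38 + 9.81) = 3.92 × (46.73 + 9.81) = 3.92 × 56.54 = 221.6 N.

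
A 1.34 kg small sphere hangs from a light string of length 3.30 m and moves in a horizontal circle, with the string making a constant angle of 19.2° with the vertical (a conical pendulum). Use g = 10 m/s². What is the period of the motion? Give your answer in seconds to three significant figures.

r = L sinθ = 1.085 m. From T sinθ = mω²r and T cosθ = mg: tanθ = ω²r/g, so ω² = g tanθ / r = g/(L cosθ).
ω = √(g/(L cosθ)) = √(10.0/(3.30 × 0.9444)) = √3.209 = 1.791 rad/s.
Period = 2π/ω = 3.508 s.

3.51 s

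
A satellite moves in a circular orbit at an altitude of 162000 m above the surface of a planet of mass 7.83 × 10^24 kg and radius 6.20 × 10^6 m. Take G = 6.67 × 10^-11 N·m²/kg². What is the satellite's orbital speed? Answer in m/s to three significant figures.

Orbital radius r = R + h = 6.20 × 10^6 + 162000 = 6.362 × 10^6 m.
Gravity supplies the centripetal force: G M m / r² = m v² / r, so v = √(GM/r).
v = √(6.67 × 10^-11 × 7.83 × 10^24 / 6.362 × 10^6) = √(8.209 × 10^7) = 9060 m/s.

9060 m/s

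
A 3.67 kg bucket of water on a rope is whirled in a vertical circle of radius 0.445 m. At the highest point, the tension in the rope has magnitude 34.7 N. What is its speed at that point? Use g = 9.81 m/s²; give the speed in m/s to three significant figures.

2.93 m/s

At the top, T + mg = mv²/r, so v = √(r(T/m + g)) = √(0.445 × (34.7/3.67 + 9.81)) = √(0.445 × 19.27) = √8.573 = 2.928 m/s.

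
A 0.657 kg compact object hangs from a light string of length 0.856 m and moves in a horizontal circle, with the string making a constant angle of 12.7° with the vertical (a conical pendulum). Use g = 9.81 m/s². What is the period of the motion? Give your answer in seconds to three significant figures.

1.83 s

r = L sinθ = 0.1882 m. From T sinθ = mω²r and T cosθ = mg: tanθ = ω²r/g, so ω² = g tanθ / r = g/(L cosθ).
ω = √(g/(L cosθ)) = √(9.81/(0.856 × 0.9755)) = √11.75 = 3.427 rad/s.
Period = 2π/ω = 1.833 s.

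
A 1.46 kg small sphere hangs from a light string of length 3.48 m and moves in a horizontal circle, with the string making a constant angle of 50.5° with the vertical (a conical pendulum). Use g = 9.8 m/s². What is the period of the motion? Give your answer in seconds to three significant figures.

r = L sinθ = 2.685 m. From T sinθ = mω²r and T cosθ = mg: tanθ = ω²r/g, so ω² = g tanθ / r = g/(L cosθ).
ω = √(g/(L cosθ)) = √(9.8/(3.48 × 0.6361)) = √4.427 = 2.104 rad/s.
Period = 2π/ω = 2.986 s.

2.99 s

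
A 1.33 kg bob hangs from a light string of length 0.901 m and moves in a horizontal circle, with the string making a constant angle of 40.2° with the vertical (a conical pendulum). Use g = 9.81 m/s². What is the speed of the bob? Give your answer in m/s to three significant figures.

2.20 m/s

The radius of the circle is r = L sinθ = 0.901 × sin 40.2° = 0.5816 m.
Horizontally T sinθ = mv²/r and vertically T cosθ = mg, so tanθ = v²/(rg).
v = √(r g tanθ) = √(0.5816 × 9.81 × 0.8451) = √4.821 = 2.196 m/s.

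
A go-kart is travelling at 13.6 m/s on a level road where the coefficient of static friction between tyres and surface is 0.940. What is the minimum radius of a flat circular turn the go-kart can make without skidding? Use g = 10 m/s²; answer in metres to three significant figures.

At the limit, μ_s m g = m v²/r, so r_min = v²/(μ_s g) = (13.6)²/(0.940 × 10.0) = 185.0/9.400 = 19.68 m.

19.7 m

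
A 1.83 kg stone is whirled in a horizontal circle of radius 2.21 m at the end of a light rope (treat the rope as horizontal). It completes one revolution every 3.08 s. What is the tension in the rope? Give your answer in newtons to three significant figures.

16.8 N

v = 2πr/T = 2π × 2.21/3.08 = 4.508 m/s.
The tension is the only horizontal force, so it supplies the full centripetal force: T = m v²/r = 1.83 × (4.508)²/2.21 = 1.83 × 20.33/2.21 = 16.83 N.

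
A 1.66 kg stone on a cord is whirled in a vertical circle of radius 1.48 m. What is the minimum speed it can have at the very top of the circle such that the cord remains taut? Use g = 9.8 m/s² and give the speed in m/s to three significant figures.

At the top, both weight mg and T point toward the centre: T + mg = mv²/r.
At minimum speed T → 0, so mg = mv_min²/r ⇒ v_min = √(g r) = √(9.8 × 1.48) = 3.808 m/s.

3.81 m/s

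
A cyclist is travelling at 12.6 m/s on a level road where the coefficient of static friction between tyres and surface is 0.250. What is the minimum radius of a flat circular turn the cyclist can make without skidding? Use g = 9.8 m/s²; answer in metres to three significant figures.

At the limit, μ_s m g = m v²/r, so r_min = v²/(μ_s g) = (12.6)²/(0.250 × 9.8) = 158.8/2.450 = 64.80 m.

64.8 m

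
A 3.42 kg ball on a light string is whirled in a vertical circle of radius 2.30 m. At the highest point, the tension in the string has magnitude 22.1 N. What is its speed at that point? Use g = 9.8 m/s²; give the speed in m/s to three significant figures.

6.12 m/s

At the top, T + mg = mv²/r, so v = √(r(T/m + g)) = √(2.30 × (22.1/3.42 + 9.8)) = √(2.30 × 16.26) = √37.40 = 6.116 m/s.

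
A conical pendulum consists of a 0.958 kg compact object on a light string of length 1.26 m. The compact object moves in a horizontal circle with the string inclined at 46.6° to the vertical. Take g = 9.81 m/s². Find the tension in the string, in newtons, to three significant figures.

Vertically the bob has no acceleration, so T cosθ = mg.
T = mg/cosθ = 0.958 × 9.81 / cos 46.6° = 9.398/0.6871 = 13.68 N.

13.7 N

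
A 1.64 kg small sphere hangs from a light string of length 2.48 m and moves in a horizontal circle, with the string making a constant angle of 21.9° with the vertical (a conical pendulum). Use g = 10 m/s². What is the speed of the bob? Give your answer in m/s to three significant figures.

1.93 m/s

The radius of the circle is r = L sinθ = 2.48 × sin 21.9° = 0.9250 m.
Horizontally T sinθ = mv²/r and vertically T cosθ = mg, so tanθ = v²/(rg).
v = √(r g tanθ) = √(0.9250 × 10.0 × 0.4020) = √3.719 = 1.928 m/s.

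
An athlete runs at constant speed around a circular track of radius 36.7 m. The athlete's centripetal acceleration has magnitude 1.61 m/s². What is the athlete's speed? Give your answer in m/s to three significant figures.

7.69 m/s

a_c = v²/r ⇒ v = √(a_c · r) = √(1.61 × 36.7) = √59.09 = 7.687 m/s.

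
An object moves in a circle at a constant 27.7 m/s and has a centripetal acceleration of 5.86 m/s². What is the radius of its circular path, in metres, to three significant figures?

131 m

a_c = v²/r ⇒ r = v²/a_c = (27.7)²/5.86 = 767.3/5.86 = 130.9 m.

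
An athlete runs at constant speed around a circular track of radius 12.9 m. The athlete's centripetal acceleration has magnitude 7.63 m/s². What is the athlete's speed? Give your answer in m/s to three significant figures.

a_c = v²/r ⇒ v = √(a_c · r) = √(7.63 × 12.9) = √98.43 = 9.921 m/s.

9.92 m/s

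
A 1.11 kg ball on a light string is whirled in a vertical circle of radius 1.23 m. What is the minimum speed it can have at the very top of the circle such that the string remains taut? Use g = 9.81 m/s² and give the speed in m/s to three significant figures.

At the top, both weight mg and T point toward the centre: T + mg = mv²/r.
At minimum speed T → 0, so mg = mv_min²/r ⇒ v_min = √(g r) = √(9.81 × 1.23) = 3.474 m/s.

3.47 m/s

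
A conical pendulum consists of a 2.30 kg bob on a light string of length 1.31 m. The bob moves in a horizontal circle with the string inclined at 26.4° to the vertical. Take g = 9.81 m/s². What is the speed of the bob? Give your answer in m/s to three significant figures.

The radius of the circle is r = L sinθ = 1.31 × sin 26.4° = 0.5825 m.
Horizontally T sinθ = mv²/r and vertically T cosθ = mg, so tanθ = v²/(rg).
v = √(r g tanθ) = √(0.5825 × 9.81 × 0.4964) = √2.836 = 1.684 m/s.

1.68 m/s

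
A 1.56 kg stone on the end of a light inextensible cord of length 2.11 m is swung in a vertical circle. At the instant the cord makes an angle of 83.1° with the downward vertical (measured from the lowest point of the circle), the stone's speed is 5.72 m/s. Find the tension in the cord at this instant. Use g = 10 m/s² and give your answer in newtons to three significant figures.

26.1 N

Take the radial direction toward the centre of the circle as positive. The component of the weight along the string toward the centre is −mg cos φ (φ measured from the bottom), so Newton's second law along the string gives T − mg cos φ = m v²/r.
cos 83.1° = 0.1201, so T = m(v²/r + g cos φ) = 1.56 × ((5.72)²/2.11 + 10.0 × 0.1201) = 1.56 × (15.51 + (1.201)) = 1.56 × 16.71 = 26.06 N.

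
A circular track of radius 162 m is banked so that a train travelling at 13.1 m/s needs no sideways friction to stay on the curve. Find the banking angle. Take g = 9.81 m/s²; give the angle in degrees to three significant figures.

6.16°

For a frictionless banked turn: horizontally N sinθ = mv²/r and vertically N cosθ = mg.
Dividing: tanθ = v²/(r g) = (13.1)²/(162 × 9.81) = 171.6/1589 = 0.1080.
θ = arctan(0.1080) = 6.163°.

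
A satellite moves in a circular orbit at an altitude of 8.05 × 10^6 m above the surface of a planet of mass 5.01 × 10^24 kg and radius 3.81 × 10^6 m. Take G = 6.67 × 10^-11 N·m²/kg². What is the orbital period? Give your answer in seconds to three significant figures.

14000 s

r = R + h = 3.81 × 10^6 + 8.05 × 10^6 = 1.186 × 10^7 m. Gravity provides the centripetal force: G M m / r² = m v² / r ⇒ v = √(GM/r) = 5308 m/s.
T = 2πr/v = 2π × 1.186 × 10^7 / 5308 = 14040 s.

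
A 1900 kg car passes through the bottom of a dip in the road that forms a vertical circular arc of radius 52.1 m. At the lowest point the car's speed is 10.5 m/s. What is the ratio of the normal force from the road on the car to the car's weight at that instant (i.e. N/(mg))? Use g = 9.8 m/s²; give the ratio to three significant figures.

At the bottom, N − mg = mv²/r, so N = m(v²/r + g) and N/(mg) = v²/(rg) + 1 = (10.5)²/(52.1 × 9.8) + 1 = 0.2159 + 1 = 1.216.

1.22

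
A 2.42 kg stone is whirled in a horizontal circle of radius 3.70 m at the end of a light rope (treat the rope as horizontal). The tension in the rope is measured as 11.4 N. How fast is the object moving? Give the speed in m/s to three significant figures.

T = m v²/r ⇒ v = √(T r / m) = √(11.4 × 3.70 / 2.42) = √17.43 = 4.175 m/s.

4.17 m/s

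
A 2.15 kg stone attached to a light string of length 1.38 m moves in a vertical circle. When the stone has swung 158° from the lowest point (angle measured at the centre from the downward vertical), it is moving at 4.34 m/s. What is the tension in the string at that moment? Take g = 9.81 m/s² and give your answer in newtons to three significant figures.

Take the radial direction toward the centre of the circle as positive. The component of the weight along the string toward the centre is −mg cos φ (φ measured from the bottom), so Newton's second law along the string gives T − mg cos φ = m v²/r.
cos 158° = -0.9272, so T = m(v²/r + g cos φ) = 2.15 × ((4.34)²/1.38 + 9.81 × -0.9272) = 2.15 × (13.65 + (-9.096)) = 2.15 × 4.553 = 9.790 N.

9.79 N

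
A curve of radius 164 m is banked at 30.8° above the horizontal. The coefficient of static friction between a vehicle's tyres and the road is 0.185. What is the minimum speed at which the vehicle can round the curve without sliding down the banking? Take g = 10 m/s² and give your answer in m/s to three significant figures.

At the minimum speed, friction acts up the slope at its limiting value f = μN. Radially (horizontal, toward centre): N sinθ − μN cosθ = mv²/r. Vertically: N cosθ + μN sinθ = mg.
Dividing: v² = r g (sinθ − μcosθ)/(cosθ + μsinθ).
sinθ − μcosθ = 0.5120 − 0.185×0.8590 = 0.3531; cosθ + μsinθ = 0.8590 + 0.185×0.5120 = 0.9537.
v² = 164 × 10.0 × 0.3531/0.9537 = 607.3 m²/s², so v = 24.64 m/s.

24.6 m/s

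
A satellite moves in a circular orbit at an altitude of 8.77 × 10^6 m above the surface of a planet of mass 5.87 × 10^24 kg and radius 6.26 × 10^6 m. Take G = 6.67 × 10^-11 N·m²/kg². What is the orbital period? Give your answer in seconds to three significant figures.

18500 s

r = R + h = 6.26 × 10^6 + 8.77 × 10^6 = 1.503 × 10^7 m. Gravity provides the centripetal force: G M m / r² = m v² / r ⇒ v = √(GM/r) = 5104 m/s.
T = 2πr/v = 2π × 1.503 × 10^7 / 5104 = 18500 s.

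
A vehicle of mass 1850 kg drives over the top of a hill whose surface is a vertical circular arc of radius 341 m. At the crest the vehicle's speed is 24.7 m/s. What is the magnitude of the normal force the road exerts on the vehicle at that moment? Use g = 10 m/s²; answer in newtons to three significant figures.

15200 N

At the crest the centripetal acceleration points downward (toward the centre of the arc), so mg − N = mv²/r.
N = m(g − v²/r) = 1850 × (10.0 − (24.7)²/341) = 1850 × (10.0 − 1.789) = 1850 × 8.211 = 15190 N.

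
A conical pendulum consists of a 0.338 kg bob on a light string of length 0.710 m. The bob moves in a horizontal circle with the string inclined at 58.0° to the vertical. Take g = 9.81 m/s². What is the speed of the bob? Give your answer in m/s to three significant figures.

3.07 m/s

The radius of the circle is r = L sinθ = 0.710 × sin 58.0° = 0.6021 m.
Horizontally T sinθ = mv²/r and vertically T cosθ = mg, so tanθ = v²/(rg).
v = √(r g tanθ) = √(0.6021 × 9.81 × 1.600) = √9.453 = 3.075 m/s.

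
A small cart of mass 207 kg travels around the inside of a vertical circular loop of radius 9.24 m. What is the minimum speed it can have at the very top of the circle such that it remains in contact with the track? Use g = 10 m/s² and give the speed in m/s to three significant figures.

9.61 m/s

At the highest point the centre is directly below, so both the weight and N act inward: N + mg = mv²/r.
At minimum speed N → 0, so mg = mv_min²/r ⇒ v_min = √(g r) = √(10.0 × 9.24) = 9.612 m/s.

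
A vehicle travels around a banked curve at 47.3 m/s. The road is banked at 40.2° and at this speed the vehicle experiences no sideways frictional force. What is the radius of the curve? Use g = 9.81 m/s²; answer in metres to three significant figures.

270 m

Frictionless banking: tanθ = v²/(rg), so r = v²/(g tanθ).
r = (47.3)²/(9.81 × tan 40.2°) = 2237/(9.81 × 0.8451) = 2237/8.290 = 269.9 m.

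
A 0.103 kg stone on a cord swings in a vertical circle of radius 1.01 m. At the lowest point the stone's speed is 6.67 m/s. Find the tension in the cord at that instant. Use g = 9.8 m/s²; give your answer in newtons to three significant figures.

5.55 N

At the lowest point, T points up (toward the centre) and the weight mg points down (away from the centre), so the net inward force is T − mg = mv²/r.
T = m(v²/r + g) = 0.103 × ((6.67)²/1.01 + 9.8) = 0.103 × (44.05 + 9.8) = 0.103 × 53.85 = 5.546 N.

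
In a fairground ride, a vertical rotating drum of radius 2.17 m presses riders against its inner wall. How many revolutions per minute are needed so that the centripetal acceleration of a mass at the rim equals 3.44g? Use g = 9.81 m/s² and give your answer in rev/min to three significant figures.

37.7 rev/min

Require ω²r = 3.44g, so ω = √(3.44 × 9.81/2.17) = 3.944 rad/s.
In rev/min: ω × 60/(2π) = 3.944 × 60/(2π) = 37.66 rev/min.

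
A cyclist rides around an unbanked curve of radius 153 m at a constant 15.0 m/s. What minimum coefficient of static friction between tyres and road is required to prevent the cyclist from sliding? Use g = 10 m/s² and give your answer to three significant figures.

Friction provides the centripetal force: μ_s m g = m v²/r, so μ_s = v²/(g r) = (15.00)²/(10.0 × 153) = 225.0/1530 = 0.1471.

0.147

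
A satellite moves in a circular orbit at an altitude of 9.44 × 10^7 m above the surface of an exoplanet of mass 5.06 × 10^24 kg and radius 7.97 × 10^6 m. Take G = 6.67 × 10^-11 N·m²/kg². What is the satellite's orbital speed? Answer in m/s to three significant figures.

1820 m/s

Orbital radius r = R + h = 7.97 × 10^6 + 9.44 × 10^7 = 1.024 × 10^8 m.
Gravity supplies the centripetal force: G M m / r² = m v² / r, so v = √(GM/r).
v = √(6.67 × 10^-11 × 5.06 × 10^24 / 1.024 × 10^8) = √(3.297 × 10^6) = 1816 m/s.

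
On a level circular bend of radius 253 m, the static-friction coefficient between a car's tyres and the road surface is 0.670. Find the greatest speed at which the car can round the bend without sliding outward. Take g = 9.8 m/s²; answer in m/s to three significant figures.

40.8 m/s

Friction provides the centripetal force on a flat curve. At maximum speed it is at its limiting value: μ_s m g = m v²/r.
Mass cancels: v_max = √(μ_s g r) = √(0.670 × 9.8 × 253) = √1661 = 40.76 m/s.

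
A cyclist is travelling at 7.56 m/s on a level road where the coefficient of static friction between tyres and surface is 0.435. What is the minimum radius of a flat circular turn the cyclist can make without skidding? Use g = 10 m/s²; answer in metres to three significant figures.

At the limit, μ_s m g = m v²/r, so r_min = v²/(μ_s g) = (7.56)²/(0.435 × 10.0) = 57.15/4.350 = 13.14 m.

13.1 m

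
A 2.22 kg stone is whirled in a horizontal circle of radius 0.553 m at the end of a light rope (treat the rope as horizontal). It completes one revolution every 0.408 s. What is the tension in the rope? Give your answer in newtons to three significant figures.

v = 2πr/T = 2π × 0.553/0.408 = 8.516 m/s.
The tension is the only horizontal force, so it supplies the full centripetal force: T = m v²/r = 2.22 × (8.516)²/0.553 = 2.22 × 72.53/0.553 = 291.2 N.

291 N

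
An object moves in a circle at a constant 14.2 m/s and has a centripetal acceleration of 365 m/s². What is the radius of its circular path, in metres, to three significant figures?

a_c = v²/r ⇒ r = v²/a_c = (14.2)²/365 = 201.6/365 = 0.5524 m.

0.552 m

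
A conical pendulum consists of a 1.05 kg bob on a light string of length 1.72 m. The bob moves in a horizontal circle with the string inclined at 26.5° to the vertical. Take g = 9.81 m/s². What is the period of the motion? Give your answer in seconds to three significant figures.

r = L sinθ = 0.7675 m. From T sinθ = mω²r and T cosθ = mg: tanθ = ω²r/g, so ω² = g tanθ / r = g/(L cosθ).
ω = √(g/(L cosθ)) = √(9.81/(1.72 × 0.8949)) = √6.373 = 2.524 rad/s.
Period = 2π/ω = 2.489 s.

2.49 s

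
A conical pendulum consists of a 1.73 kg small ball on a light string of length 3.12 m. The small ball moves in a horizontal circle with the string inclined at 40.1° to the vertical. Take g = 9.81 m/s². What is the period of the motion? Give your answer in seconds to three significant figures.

r = L sinθ = 2.010 m. From T sinθ = mω²r and T cosθ = mg: tanθ = ω²r/g, so ω² = g tanθ / r = g/(L cosθ).
ω = √(g/(L cosθ)) = √(9.81/(3.12 × 0.7649)) = √4.111 = 2.027 rad/s.
Period = 2π/ω = 3.099 s.

3.10 s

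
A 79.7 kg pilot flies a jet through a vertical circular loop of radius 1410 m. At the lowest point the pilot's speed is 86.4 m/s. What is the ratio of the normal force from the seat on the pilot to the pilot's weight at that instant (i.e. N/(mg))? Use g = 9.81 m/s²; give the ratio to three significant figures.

1.54

At the bottom, N − mg = mv²/r, so N = m(v²/r + g) and N/(mg) = v²/(rg) + 1 = (86.4)²/(1410 × 9.81) + 1 = 0.5397 + 1 = 1.540.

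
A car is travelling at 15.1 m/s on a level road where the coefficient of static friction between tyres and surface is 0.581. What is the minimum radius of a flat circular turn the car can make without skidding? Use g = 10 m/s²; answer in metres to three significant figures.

39.2 m

At the limit, μ_s m g = m v²/r, so r_min = v²/(μ_s g) = (15.1)²/(0.581 × 10.0) = 228.0/5.810 = 39.24 m.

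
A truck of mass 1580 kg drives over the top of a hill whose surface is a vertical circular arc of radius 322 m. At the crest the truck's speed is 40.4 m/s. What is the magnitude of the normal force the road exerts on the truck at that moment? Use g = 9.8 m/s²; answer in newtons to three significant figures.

At the crest the centripetal acceleration points downward (toward the centre of the arc), so mg − N = mv²/r.
N = m(g − v²/r) = 1580 × (9.8 − (40.4)²/322) = 1580 × (9.8 − 5.069) = 1580 × 4.731 = 7475 N.

7480 N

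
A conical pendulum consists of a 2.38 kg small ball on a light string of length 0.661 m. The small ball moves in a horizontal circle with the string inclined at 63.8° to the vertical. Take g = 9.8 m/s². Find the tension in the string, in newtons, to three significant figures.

52.8 N

Vertically the bob has no acceleration, so T cosθ = mg.
T = mg/cosθ = 2.38 × 9.8 / cos 63.8° = 23.32/0.4415 = 52.83 N.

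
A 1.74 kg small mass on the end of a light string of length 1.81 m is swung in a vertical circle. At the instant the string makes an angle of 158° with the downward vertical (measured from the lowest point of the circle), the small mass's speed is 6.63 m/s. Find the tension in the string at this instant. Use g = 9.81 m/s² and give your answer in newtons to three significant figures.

Take the radial direction toward the centre of the circle as positive. The component of the weight along the string toward the centre is −mg cos φ (φ measured from the bottom), so Newton's second law along the string gives T − mg cos φ = m v²/r.
cos 158° = -0.9272, so T = m(v²/r + g cos φ) = 1.74 × ((6.63)²/1.81 + 9.81 × -0.9272) = 1.74 × (24.29 + (-9.096)) = 1.74 × 15.19 = 26.43 N.

26.4 N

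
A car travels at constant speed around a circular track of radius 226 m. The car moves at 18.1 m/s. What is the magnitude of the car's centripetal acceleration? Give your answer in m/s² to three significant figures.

1.45 m/s²

a_c = v²/r = (18.10)²/226 = 327.6/226 = 1.450 m/s².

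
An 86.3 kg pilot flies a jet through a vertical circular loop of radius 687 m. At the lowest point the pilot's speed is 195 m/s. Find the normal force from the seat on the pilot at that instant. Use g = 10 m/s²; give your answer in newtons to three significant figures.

At the lowest point, N points up (toward the centre) and the weight mg points down (away from the centre), so the net inward force is N − mg = mv²/r.
N = m(v²/r + g) = 86.3 × ((195)²/687 + 10.0) = 86.3 × (55.35 + 10.0) = 86.3 × 65.35 = 5640 N.

5640 N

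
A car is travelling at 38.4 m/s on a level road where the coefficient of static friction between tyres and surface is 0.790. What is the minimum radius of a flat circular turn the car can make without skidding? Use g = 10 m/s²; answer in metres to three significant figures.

At the limit, μ_s m g = m v²/r, so r_min = v²/(μ_s g) = (38.4)²/(0.790 × 10.0) = 1475/7.900 = 186.7 m.

187 m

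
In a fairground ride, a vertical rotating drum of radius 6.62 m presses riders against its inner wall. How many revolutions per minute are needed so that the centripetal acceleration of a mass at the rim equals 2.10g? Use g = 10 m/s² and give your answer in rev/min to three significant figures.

Require ω²r = 2.10g, so ω = √(2.10 × 10.0/6.62) = 1.781 rad/s.
In rev/min: ω × 60/(2π) = 1.781 × 60/(2π) = 17.01 rev/min.

17.0 rev/min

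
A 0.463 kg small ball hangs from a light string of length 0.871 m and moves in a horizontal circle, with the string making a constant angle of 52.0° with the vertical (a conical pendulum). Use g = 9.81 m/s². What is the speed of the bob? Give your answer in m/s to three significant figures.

2.94 m/s

The radius of the circle is r = L sinθ = 0.871 × sin 52.0° = 0.6864 m.
Horizontally T sinθ = mv²/r and vertically T cosθ = mg, so tanθ = v²/(rg).
v = √(r g tanθ) = √(0.6864 × 9.81 × 1.280) = √8.618 = 2.936 m/s.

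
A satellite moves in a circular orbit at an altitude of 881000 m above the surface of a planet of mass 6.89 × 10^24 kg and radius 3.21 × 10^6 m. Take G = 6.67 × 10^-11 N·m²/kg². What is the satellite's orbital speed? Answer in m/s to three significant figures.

Orbital radius r = R + h = 3.21 × 10^6 + 881000 = 4.091 × 10^6 m.
Gravity supplies the centripetal force: G M m / r² = m v² / r, so v = √(GM/r).
v = √(6.67 × 10^-11 × 6.89 × 10^24 / 4.091 × 10^6) = √(1.123 × 10^8) = 10600 m/s.

10600 m/s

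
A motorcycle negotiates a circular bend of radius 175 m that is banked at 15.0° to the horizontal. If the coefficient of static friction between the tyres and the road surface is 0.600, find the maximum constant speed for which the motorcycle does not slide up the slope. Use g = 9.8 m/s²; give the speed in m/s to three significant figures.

42.1 m/s

At the maximum speed, friction acts down the slope at its limiting value f = μN. Radially (horizontal, toward centre): N sinθ + μN cosθ = mv²/r. Vertically: N cosθ − μN sinθ = mg.
Dividing: v² = r g (sinθ + μcosθ)/(cosθ − μsinθ).
sinθ + μcosθ = 0.2588 + 0.600×0.9659 = 0.8384; cosθ − μsinθ = 0.9659 − 0.600×0.2588 = 0.8106.
v² = 175 × 9.8 × 0.8384/0.8106 = 1774 m²/s², so v = 42.12 m/s.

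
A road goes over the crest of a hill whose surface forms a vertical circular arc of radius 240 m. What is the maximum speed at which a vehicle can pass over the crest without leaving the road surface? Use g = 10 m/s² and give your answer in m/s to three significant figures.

49.0 m/s

At the crest the centre of the circle is below the vehicle, so the net downward (centripetal) force is mg − N = mv²/r.
The vehicle leaves the road when N → 0, giving v_max = √(g r) = √(10.0 × 240) = 48.99 m/s.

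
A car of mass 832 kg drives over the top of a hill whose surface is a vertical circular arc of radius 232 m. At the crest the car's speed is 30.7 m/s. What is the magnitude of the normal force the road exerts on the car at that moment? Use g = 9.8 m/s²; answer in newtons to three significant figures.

4770 N

At the crest the centripetal acceleration points downward (toward the centre of the arc), so mg − N = mv²/r.
N = m(g − v²/r) = 832 × (9.8 − (30.7)²/232) = 832 × (9.8 − 4.062) = 832 × 5.738 = 4774 N.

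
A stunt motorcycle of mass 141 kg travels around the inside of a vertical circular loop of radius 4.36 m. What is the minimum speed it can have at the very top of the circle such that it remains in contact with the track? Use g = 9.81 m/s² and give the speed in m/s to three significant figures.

At the top, both weight mg and N point toward the centre: N + mg = mv²/r.
At minimum speed N → 0, so mg = mv_min²/r ⇒ v_min = √(g r) = √(9.81 × 4.36) = 6.540 m/s.

6.54 m/s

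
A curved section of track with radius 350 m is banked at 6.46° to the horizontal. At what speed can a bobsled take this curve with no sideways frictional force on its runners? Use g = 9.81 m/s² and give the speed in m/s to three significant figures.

19.7 m/s

On a frictionless banked curve, N sinθ = mv²/r and N cosθ = mg, so tanθ = v²/(rg).
v = √(r g tanθ) = √(350 × 9.81 × tan 6.46°) = √(350 × 9.81 × 0.1132) = √388.8 = 19.72 m/s.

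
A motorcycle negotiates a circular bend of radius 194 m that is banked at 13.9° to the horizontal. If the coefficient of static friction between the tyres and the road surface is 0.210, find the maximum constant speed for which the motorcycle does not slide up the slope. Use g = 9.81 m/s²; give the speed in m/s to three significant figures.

At the maximum speed, friction acts down the slope at its limiting value f = μN. Radially (horizontal, toward centre): N sinθ + μN cosθ = mv²/r. Vertically: N cosθ − μN sinθ = mg.
Dividing: v² = r g (sinθ + μcosθ)/(cosθ − μsinθ).
sinθ + μcosθ = 0.2402 + 0.210×0.9707 = 0.4441; cosθ − μsinθ = 0.9707 − 0.210×0.2402 = 0.9203.
v² = 194 × 9.81 × 0.4441/0.9203 = 918.4 m²/s², so v = 30.30 m/s.

30.3 m/s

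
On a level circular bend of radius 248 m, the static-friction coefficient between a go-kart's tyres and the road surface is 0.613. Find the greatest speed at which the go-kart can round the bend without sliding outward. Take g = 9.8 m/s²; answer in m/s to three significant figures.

The only inward force on a level bend is static friction, so at the limit f_s = μ_s N = μ_s m g = m v²/r.
Mass cancels: v_max = √(μ_s g r) = √(0.613 × 9.8 × 248) = √1490 = 38.60 m/s.

38.6 m/s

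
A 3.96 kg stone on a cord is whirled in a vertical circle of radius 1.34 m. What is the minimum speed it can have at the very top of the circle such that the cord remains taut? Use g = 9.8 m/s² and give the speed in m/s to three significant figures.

At the top, both weight mg and T point toward the centre: T + mg = mv²/r.
At minimum speed T → 0, so mg = mv_min²/r ⇒ v_min = √(g r) = √(9.8 × 1.34) = 3.624 m/s.

3.62 m/s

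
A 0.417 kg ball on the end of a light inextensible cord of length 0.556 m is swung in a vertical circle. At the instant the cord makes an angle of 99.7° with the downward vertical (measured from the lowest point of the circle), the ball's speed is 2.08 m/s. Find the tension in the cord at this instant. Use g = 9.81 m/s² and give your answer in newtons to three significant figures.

2.56 N

Take the radial direction toward the centre of the circle as positive. The component of the weight along the string toward the centre is −mg cos φ (φ measured from the bottom), so Newton's second law along the string gives T − mg cos φ = m v²/r.
cos 99.7° = -0.1685, so T = m(v²/r + g cos φ) = 0.417 × ((2.08)²/0.556 + 9.81 × -0.1685) = 0.417 × (7.781 + (-1.653)) = 0.417 × 6.128 = 2.556 N.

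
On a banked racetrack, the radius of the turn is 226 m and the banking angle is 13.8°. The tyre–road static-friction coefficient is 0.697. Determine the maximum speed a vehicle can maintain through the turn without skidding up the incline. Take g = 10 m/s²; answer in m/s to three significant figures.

50.7 m/s

At the maximum speed, friction acts down the slope at its limiting value f = μN. Radially (horizontal, toward centre): N sinθ + μN cosθ = mv²/r. Vertically: N cosθ − μN sinθ = mg.
Dividing: v² = r g (sinθ + μcosθ)/(cosθ − μsinθ).
sinθ + μcosθ = 0.2385 + 0.697×0.9711 = 0.9154; cosθ − μsinθ = 0.9711 − 0.697×0.2385 = 0.8049.
v² = 226 × 10.0 × 0.9154/0.8049 = 2570 m²/s², so v = 50.70 m/s.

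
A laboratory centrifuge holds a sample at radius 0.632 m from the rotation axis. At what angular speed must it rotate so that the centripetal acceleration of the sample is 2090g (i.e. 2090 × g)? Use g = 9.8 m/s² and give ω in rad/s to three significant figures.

Centripetal acceleration a_c = ω²r. Setting ω²r = 2090g:
ω = √(2090g / r) = √(2090 × 9.8 / 0.632) = √32410 = 180.0 rad/s.

180 rad/s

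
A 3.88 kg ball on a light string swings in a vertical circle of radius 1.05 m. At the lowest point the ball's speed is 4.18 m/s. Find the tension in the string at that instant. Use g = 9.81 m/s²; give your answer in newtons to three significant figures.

At the lowest point, T points up (toward the centre) and the weight mg points down (away from the centre), so the net inward force is T − mg = mv²/r.
T = m(v²/r + g) = 3.88 × ((4.18)²/1.05 + 9.81) = 3.88 × (16.64 + 9.81) = 3.88 × 26.45 = 102.6 N.

103 N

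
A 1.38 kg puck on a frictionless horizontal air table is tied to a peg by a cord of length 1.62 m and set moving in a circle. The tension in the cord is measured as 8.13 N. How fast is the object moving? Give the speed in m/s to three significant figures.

T = m v²/r ⇒ v = √(T r / m) = √(8.13 × 1.62 / 1.38) = √9.544 = 3.089 m/s.

3.09 m/s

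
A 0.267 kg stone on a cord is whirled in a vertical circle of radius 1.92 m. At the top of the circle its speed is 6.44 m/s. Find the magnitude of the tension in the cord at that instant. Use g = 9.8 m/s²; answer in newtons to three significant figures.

3.15 N

At the top, both T and the weight mg point inward (toward the centre), so T + mg = mv²/r.
T = m(v²/r − g) = 0.267 × ((6.44)²/1.92 − 9.8) = 0.267 × (21.60 − 9.8) = 0.267 × 11.80 = 3.151 N.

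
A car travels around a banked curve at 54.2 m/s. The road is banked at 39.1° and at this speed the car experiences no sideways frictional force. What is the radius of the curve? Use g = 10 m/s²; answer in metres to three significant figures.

361 m

Frictionless banking: tanθ = v²/(rg), so r = v²/(g tanθ).
r = (54.2)²/(10.0 × tan 39.1°) = 2938/(10.0 × 0.8127) = 2938/8.127 = 361.5 m.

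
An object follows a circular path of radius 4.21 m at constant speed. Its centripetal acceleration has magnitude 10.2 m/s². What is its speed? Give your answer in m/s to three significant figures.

a_c = v²/r ⇒ v = √(a_c · r) = √(10.2 × 4.21) = √42.94 = 6.553 m/s.

6.55 m/s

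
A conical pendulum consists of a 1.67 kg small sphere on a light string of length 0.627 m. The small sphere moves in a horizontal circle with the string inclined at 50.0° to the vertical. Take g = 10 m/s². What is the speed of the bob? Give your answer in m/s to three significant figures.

The radius of the circle is r = L sinθ = 0.627 × sin 50.0° = 0.4803 m.
Horizontally T sinθ = mv²/r and vertically T cosθ = mg, so tanθ = v²/(rg).
v = √(r g tanθ) = √(0.4803 × 10.0 × 1.192) = √5.724 = 2.393 m/s.

2.39 m/s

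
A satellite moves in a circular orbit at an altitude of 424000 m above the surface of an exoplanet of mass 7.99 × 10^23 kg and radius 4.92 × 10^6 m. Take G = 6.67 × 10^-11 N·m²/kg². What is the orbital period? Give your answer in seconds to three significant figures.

10600 s

r = R + h = 4.92 × 10^6 + 424000 = 5.344 × 10^6 m. Gravity provides the centripetal force: G M m / r² = m v² / r ⇒ v = √(GM/r) = 3158 m/s.
T = 2πr/v = 2π × 5.344 × 10^6 / 3158 = 10630 s.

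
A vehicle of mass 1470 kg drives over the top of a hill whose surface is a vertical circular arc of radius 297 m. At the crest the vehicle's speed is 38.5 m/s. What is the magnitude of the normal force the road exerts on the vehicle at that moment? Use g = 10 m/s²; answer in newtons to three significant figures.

7360 N

At the crest the centripetal acceleration points downward (toward the centre of the arc), so mg − N = mv²/r.
N = m(g − v²/r) = 1470 × (10.0 − (38.5)²/297) = 1470 × (10.0 − 4.991) = 1470 × 5.009 = 7364 N.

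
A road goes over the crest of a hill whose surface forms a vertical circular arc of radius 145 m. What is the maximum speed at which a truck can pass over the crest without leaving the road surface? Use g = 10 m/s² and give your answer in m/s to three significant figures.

At the crest the centre of the circle is below the truck, so the net downward (centripetal) force is mg − N = mv²/r.
The truck leaves the road when N → 0, giving v_max = √(g r) = √(10.0 × 145) = 38.08 m/s.

38.1 m/s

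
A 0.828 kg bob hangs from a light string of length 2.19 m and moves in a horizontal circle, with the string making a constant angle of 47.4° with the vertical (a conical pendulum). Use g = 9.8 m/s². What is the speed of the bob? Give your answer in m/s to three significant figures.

4.14 m/s

The radius of the circle is r = L sinθ = 2.19 × sin 47.4° = 1.612 m.
Horizontally T sinθ = mv²/r and vertically T cosθ = mg, so tanθ = v²/(rg).
v = √(r g tanθ) = √(1.612 × 9.8 × 1.087) = √17.18 = 4.145 m/s.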